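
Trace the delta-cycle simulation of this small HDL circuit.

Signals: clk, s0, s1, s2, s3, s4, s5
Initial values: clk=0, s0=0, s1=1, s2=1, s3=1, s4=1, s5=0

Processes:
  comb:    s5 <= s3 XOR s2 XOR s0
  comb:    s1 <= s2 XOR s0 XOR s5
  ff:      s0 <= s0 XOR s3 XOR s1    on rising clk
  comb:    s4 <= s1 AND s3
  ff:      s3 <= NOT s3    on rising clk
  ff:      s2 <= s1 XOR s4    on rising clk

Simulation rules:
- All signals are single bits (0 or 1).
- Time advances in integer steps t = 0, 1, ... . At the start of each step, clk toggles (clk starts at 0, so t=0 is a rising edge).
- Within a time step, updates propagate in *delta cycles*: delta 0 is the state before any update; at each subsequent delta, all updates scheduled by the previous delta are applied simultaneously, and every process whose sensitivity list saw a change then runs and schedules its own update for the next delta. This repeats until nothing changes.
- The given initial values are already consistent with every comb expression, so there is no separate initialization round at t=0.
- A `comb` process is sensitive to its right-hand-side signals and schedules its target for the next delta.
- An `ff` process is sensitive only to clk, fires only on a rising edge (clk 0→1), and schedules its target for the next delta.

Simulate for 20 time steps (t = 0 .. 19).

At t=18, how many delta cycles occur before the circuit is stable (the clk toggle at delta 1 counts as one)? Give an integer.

5

[bits: s0,s4,s1,s5,clk,s3,s2]
t=0: Δ0=0110011 Δ1=0110111 Δ2=0110100 Δ3=0000100 | 3Δ
t=1: Δ0=0000100 Δ1=0000000 | 1Δ
t=2: Δ0=0000000 Δ1=0000100 Δ2=0000110 Δ3=0001110 Δ4=0011110 Δ5=0111110 | 5Δ
t=3: Δ0=0111110 Δ1=0111010 | 1Δ
t=4: Δ0=0111010 Δ1=0111110 Δ2=0111100 Δ3=0010100 Δ4=0000100 | 4Δ
t=5: Δ0=0000100 Δ1=0000000 | 1Δ
t=6: Δ0=0000000 Δ1=0000100 Δ2=0000110 Δ3=0001110 Δ4=0011110 Δ5=0111110 | 5Δ
t=7: Δ0=0111110 Δ1=0111010 | 1Δ
t=8: Δ0=0111010 Δ1=0111110 Δ2=0111100 Δ3=0010100 Δ4=0000100 | 4Δ
t=9: Δ0=0000100 Δ1=0000000 | 1Δ
t=10: Δ0=0000000 Δ1=0000100 Δ2=0000110 Δ3=0001110 Δ4=0011110 Δ5=0111110 | 5Δ
t=11: Δ0=0111110 Δ1=0111010 | 1Δ
t=12: Δ0=0111010 Δ1=0111110 Δ2=0111100 Δ3=0010100 Δ4=0000100 | 4Δ
t=13: Δ0=0000100 Δ1=0000000 | 1Δ
t=14: Δ0=0000000 Δ1=0000100 Δ2=0000110 Δ3=0001110 Δ4=0011110 Δ5=0111110 | 5Δ
t=15: Δ0=0111110 Δ1=0111010 | 1Δ
t=16: Δ0=0111010 Δ1=0111110 Δ2=0111100 Δ3=0010100 Δ4=0000100 | 4Δ
t=17: Δ0=0000100 Δ1=0000000 | 1Δ
t=18: Δ0=0000000 Δ1=0000100 Δ2=0000110 Δ3=0001110 Δ4=0011110 Δ5=0111110 | 5Δ
t=19: Δ0=0111110 Δ1=0111010 | 1Δ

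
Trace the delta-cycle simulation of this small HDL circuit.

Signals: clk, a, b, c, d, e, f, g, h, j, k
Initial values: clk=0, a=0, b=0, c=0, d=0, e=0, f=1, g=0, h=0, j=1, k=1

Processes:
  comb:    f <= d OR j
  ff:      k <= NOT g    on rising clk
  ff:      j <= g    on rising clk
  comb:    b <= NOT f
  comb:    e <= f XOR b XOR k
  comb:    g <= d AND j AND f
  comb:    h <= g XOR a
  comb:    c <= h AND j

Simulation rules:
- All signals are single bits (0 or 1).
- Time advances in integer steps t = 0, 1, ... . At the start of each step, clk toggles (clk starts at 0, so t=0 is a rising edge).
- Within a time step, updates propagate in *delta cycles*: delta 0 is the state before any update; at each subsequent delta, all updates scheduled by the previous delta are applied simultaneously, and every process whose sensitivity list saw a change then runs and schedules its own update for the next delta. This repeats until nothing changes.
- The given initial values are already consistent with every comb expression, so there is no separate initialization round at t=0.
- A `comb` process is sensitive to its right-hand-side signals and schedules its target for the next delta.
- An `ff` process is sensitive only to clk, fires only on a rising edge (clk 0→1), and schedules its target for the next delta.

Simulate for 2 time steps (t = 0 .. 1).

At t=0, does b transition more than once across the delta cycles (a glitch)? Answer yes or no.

no

t=0 Δ0: clk=0 f=1 d=0 b=0 a=0 e=0 k=1 h=0 g=0 j=1 c=0
  Δ1: clk:0→1
  Δ2: j:1→0
  Δ3: f:1→0
  Δ4: b:0→1, e:0→1
  Δ5: e:1→0
  (5Δ to stable)
t=1 Δ0: clk=1 f=0 d=0 b=1 a=0 e=0 k=1 h=0 g=0 j=0 c=0
  Δ1: clk:1→0
  (1Δ to stable)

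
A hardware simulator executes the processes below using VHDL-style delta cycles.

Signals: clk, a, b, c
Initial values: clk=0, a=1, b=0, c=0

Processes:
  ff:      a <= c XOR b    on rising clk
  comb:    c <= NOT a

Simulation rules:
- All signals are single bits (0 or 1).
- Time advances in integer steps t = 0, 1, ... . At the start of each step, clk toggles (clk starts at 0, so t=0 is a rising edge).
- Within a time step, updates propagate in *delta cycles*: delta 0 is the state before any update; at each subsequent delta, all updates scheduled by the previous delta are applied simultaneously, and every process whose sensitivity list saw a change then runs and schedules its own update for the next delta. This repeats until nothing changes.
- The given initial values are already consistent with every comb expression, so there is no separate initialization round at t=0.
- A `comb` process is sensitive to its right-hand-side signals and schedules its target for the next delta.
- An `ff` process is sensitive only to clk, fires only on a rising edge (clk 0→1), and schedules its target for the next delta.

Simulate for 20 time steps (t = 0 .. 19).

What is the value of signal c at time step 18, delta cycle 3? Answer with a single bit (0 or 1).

t=0 Δ0: clk=0 a=1 c=0 b=0
  Δ1: clk:0→1
  Δ2: a:1→0
  Δ3: c:0→1
  (3Δ to stable)
t=1 Δ0: clk=1 a=0 c=1 b=0
  Δ1: clk:1→0
  (1Δ to stable)
t=2 Δ0: clk=0 a=0 c=1 b=0
  Δ1: clk:0→1
  Δ2: a:0→1
  Δ3: c:1→0
  (3Δ to stable)
t=3 Δ0: clk=1 a=1 c=0 b=0
  Δ1: clk:1→0
  (1Δ to stable)
t=4 Δ0: clk=0 a=1 c=0 b=0
  Δ1: clk:0→1
  Δ2: a:1→0
  Δ3: c:0→1
  (3Δ to stable)
t=5 Δ0: clk=1 a=0 c=1 b=0
  Δ1: clk:1→0
  (1Δ to stable)
t=6 Δ0: clk=0 a=0 c=1 b=0
  Δ1: clk:0→1
  Δ2: a:0→1
  Δ3: c:1→0
  (3Δ to stable)
t=7 Δ0: clk=1 a=1 c=0 b=0
  Δ1: clk:1→0
  (1Δ to stable)
t=8 Δ0: clk=0 a=1 c=0 b=0
  Δ1: clk:0→1
  Δ2: a:1→0
  Δ3: c:0→1
  (3Δ to stable)
t=9 Δ0: clk=1 a=0 c=1 b=0
  Δ1: clk:1→0
  (1Δ to stable)
t=10 Δ0: clk=0 a=0 c=1 b=0
  Δ1: clk:0→1
  Δ2: a:0→1
  Δ3: c:1→0
  (3Δ to stable)
t=11 Δ0: clk=1 a=1 c=0 b=0
  Δ1: clk:1→0
  (1Δ to stable)
t=12 Δ0: clk=0 a=1 c=0 b=0
  Δ1: clk:0→1
  Δ2: a:1→0
  Δ3: c:0→1
  (3Δ to stable)
t=13 Δ0: clk=1 a=0 c=1 b=0
  Δ1: clk:1→0
  (1Δ to stable)
t=14 Δ0: clk=0 a=0 c=1 b=0
  Δ1: clk:0→1
  Δ2: a:0→1
  Δ3: c:1→0
  (3Δ to stable)
t=15 Δ0: clk=1 a=1 c=0 b=0
  Δ1: clk:1→0
  (1Δ to stable)
t=16 Δ0: clk=0 a=1 c=0 b=0
  Δ1: clk:0→1
  Δ2: a:1→0
  Δ3: c:0→1
  (3Δ to stable)
t=17 Δ0: clk=1 a=0 c=1 b=0
  Δ1: clk:1→0
  (1Δ to stable)
t=18 Δ0: clk=0 a=0 c=1 b=0
  Δ1: clk:0→1
  Δ2: a:0→1
  Δ3: c:1→0
  (3Δ to stable)
t=19 Δ0: clk=1 a=1 c=0 b=0
  Δ1: clk:1→0
  (1Δ to stable)

0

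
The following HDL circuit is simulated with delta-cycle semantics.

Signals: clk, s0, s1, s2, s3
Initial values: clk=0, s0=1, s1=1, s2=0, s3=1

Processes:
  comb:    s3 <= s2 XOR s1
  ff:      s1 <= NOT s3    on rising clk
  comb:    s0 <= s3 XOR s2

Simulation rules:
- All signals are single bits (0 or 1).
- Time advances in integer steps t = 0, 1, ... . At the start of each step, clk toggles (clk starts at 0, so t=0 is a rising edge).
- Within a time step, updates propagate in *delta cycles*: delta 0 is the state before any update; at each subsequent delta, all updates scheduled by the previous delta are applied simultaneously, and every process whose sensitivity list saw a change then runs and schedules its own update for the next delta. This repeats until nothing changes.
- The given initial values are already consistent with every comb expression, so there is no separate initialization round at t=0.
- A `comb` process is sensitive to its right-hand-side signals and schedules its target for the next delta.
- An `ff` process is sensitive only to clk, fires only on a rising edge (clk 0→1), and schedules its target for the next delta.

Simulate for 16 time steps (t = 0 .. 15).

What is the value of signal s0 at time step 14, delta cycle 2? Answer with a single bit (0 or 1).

0

t0.Δ0 s1=1 s2=0 s3=1 s0=1 clk=0
t0.Δ1 s1=1 s2=0 s3=1 s0=1 clk=1
t0.Δ2 s1=0 s2=0 s3=1 s0=1 clk=1
t0.Δ3 s1=0 s2=0 s3=0 s0=1 clk=1
t0.Δ4 s1=0 s2=0 s3=0 s0=0 clk=1
t1.Δ0 s1=0 s2=0 s3=0 s0=0 clk=1
t1.Δ1 s1=0 s2=0 s3=0 s0=0 clk=0
t2.Δ0 s1=0 s2=0 s3=0 s0=0 clk=0
t2.Δ1 s1=0 s2=0 s3=0 s0=0 clk=1
t2.Δ2 s1=1 s2=0 s3=0 s0=0 clk=1
t2.Δ3 s1=1 s2=0 s3=1 s0=0 clk=1
t2.Δ4 s1=1 s2=0 s3=1 s0=1 clk=1
t3.Δ0 s1=1 s2=0 s3=1 s0=1 clk=1
t3.Δ1 s1=1 s2=0 s3=1 s0=1 clk=0
t4.Δ0 s1=1 s2=0 s3=1 s0=1 clk=0
t4.Δ1 s1=1 s2=0 s3=1 s0=1 clk=1
t4.Δ2 s1=0 s2=0 s3=1 s0=1 clk=1
t4.Δ3 s1=0 s2=0 s3=0 s0=1 clk=1
t4.Δ4 s1=0 s2=0 s3=0 s0=0 clk=1
t5.Δ0 s1=0 s2=0 s3=0 s0=0 clk=1
t5.Δ1 s1=0 s2=0 s3=0 s0=0 clk=0
t6.Δ0 s1=0 s2=0 s3=0 s0=0 clk=0
t6.Δ1 s1=0 s2=0 s3=0 s0=0 clk=1
t6.Δ2 s1=1 s2=0 s3=0 s0=0 clk=1
t6.Δ3 s1=1 s2=0 s3=1 s0=0 clk=1
t6.Δ4 s1=1 s2=0 s3=1 s0=1 clk=1
t7.Δ0 s1=1 s2=0 s3=1 s0=1 clk=1
t7.Δ1 s1=1 s2=0 s3=1 s0=1 clk=0
t8.Δ0 s1=1 s2=0 s3=1 s0=1 clk=0
t8.Δ1 s1=1 s2=0 s3=1 s0=1 clk=1
t8.Δ2 s1=0 s2=0 s3=1 s0=1 clk=1
t8.Δ3 s1=0 s2=0 s3=0 s0=1 clk=1
t8.Δ4 s1=0 s2=0 s3=0 s0=0 clk=1
t9.Δ0 s1=0 s2=0 s3=0 s0=0 clk=1
t9.Δ1 s1=0 s2=0 s3=0 s0=0 clk=0
t10.Δ0 s1=0 s2=0 s3=0 s0=0 clk=0
t10.Δ1 s1=0 s2=0 s3=0 s0=0 clk=1
t10.Δ2 s1=1 s2=0 s3=0 s0=0 clk=1
t10.Δ3 s1=1 s2=0 s3=1 s0=0 clk=1
t10.Δ4 s1=1 s2=0 s3=1 s0=1 clk=1
t11.Δ0 s1=1 s2=0 s3=1 s0=1 clk=1
t11.Δ1 s1=1 s2=0 s3=1 s0=1 clk=0
t12.Δ0 s1=1 s2=0 s3=1 s0=1 clk=0
t12.Δ1 s1=1 s2=0 s3=1 s0=1 clk=1
t12.Δ2 s1=0 s2=0 s3=1 s0=1 clk=1
t12.Δ3 s1=0 s2=0 s3=0 s0=1 clk=1
t12.Δ4 s1=0 s2=0 s3=0 s0=0 clk=1
t13.Δ0 s1=0 s2=0 s3=0 s0=0 clk=1
t13.Δ1 s1=0 s2=0 s3=0 s0=0 clk=0
t14.Δ0 s1=0 s2=0 s3=0 s0=0 clk=0
t14.Δ1 s1=0 s2=0 s3=0 s0=0 clk=1
t14.Δ2 s1=1 s2=0 s3=0 s0=0 clk=1
t14.Δ3 s1=1 s2=0 s3=1 s0=0 clk=1
t14.Δ4 s1=1 s2=0 s3=1 s0=1 clk=1
t15.Δ0 s1=1 s2=0 s3=1 s0=1 clk=1
t15.Δ1 s1=1 s2=0 s3=1 s0=1 clk=0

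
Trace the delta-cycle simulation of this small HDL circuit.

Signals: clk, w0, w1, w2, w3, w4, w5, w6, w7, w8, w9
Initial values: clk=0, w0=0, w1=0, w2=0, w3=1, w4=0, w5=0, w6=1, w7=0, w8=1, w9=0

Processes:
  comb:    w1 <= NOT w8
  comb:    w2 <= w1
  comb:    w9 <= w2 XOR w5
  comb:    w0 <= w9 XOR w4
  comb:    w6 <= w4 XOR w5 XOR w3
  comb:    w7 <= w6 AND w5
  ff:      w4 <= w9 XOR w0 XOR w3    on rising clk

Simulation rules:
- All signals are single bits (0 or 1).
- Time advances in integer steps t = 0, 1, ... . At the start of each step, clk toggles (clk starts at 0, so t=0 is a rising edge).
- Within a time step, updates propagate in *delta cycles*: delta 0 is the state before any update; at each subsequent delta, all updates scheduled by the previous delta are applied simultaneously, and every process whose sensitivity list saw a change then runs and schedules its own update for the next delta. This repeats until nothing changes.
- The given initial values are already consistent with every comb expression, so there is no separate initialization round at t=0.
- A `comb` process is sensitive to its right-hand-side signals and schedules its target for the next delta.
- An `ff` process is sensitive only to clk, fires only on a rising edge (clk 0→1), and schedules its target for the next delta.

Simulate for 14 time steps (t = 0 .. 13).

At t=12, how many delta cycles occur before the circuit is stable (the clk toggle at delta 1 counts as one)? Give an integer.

t0.Δ0 w0=0 w5=0 w7=0 w6=1 w3=1 clk=0 w4=0 w8=1 w1=0 w9=0 w2=0
t0.Δ1 w0=0 w5=0 w7=0 w6=1 w3=1 clk=1 w4=0 w8=1 w1=0 w9=0 w2=0
t0.Δ2 w0=0 w5=0 w7=0 w6=1 w3=1 clk=1 w4=1 w8=1 w1=0 w9=0 w2=0
t0.Δ3 w0=1 w5=0 w7=0 w6=0 w3=1 clk=1 w4=1 w8=1 w1=0 w9=0 w2=0
t1.Δ0 w0=1 w5=0 w7=0 w6=0 w3=1 clk=1 w4=1 w8=1 w1=0 w9=0 w2=0
t1.Δ1 w0=1 w5=0 w7=0 w6=0 w3=1 clk=0 w4=1 w8=1 w1=0 w9=0 w2=0
t2.Δ0 w0=1 w5=0 w7=0 w6=0 w3=1 clk=0 w4=1 w8=1 w1=0 w9=0 w2=0
t2.Δ1 w0=1 w5=0 w7=0 w6=0 w3=1 clk=1 w4=1 w8=1 w1=0 w9=0 w2=0
t2.Δ2 w0=1 w5=0 w7=0 w6=0 w3=1 clk=1 w4=0 w8=1 w1=0 w9=0 w2=0
t2.Δ3 w0=0 w5=0 w7=0 w6=1 w3=1 clk=1 w4=0 w8=1 w1=0 w9=0 w2=0
t3.Δ0 w0=0 w5=0 w7=0 w6=1 w3=1 clk=1 w4=0 w8=1 w1=0 w9=0 w2=0
t3.Δ1 w0=0 w5=0 w7=0 w6=1 w3=1 clk=0 w4=0 w8=1 w1=0 w9=0 w2=0
t4.Δ0 w0=0 w5=0 w7=0 w6=1 w3=1 clk=0 w4=0 w8=1 w1=0 w9=0 w2=0
t4.Δ1 w0=0 w5=0 w7=0 w6=1 w3=1 clk=1 w4=0 w8=1 w1=0 w9=0 w2=0
t4.Δ2 w0=0 w5=0 w7=0 w6=1 w3=1 clk=1 w4=1 w8=1 w1=0 w9=0 w2=0
t4.Δ3 w0=1 w5=0 w7=0 w6=0 w3=1 clk=1 w4=1 w8=1 w1=0 w9=0 w2=0
t5.Δ0 w0=1 w5=0 w7=0 w6=0 w3=1 clk=1 w4=1 w8=1 w1=0 w9=0 w2=0
t5.Δ1 w0=1 w5=0 w7=0 w6=0 w3=1 clk=0 w4=1 w8=1 w1=0 w9=0 w2=0
t6.Δ0 w0=1 w5=0 w7=0 w6=0 w3=1 clk=0 w4=1 w8=1 w1=0 w9=0 w2=0
t6.Δ1 w0=1 w5=0 w7=0 w6=0 w3=1 clk=1 w4=1 w8=1 w1=0 w9=0 w2=0
t6.Δ2 w0=1 w5=0 w7=0 w6=0 w3=1 clk=1 w4=0 w8=1 w1=0 w9=0 w2=0
t6.Δ3 w0=0 w5=0 w7=0 w6=1 w3=1 clk=1 w4=0 w8=1 w1=0 w9=0 w2=0
t7.Δ0 w0=0 w5=0 w7=0 w6=1 w3=1 clk=1 w4=0 w8=1 w1=0 w9=0 w2=0
t7.Δ1 w0=0 w5=0 w7=0 w6=1 w3=1 clk=0 w4=0 w8=1 w1=0 w9=0 w2=0
t8.Δ0 w0=0 w5=0 w7=0 w6=1 w3=1 clk=0 w4=0 w8=1 w1=0 w9=0 w2=0
t8.Δ1 w0=0 w5=0 w7=0 w6=1 w3=1 clk=1 w4=0 w8=1 w1=0 w9=0 w2=0
t8.Δ2 w0=0 w5=0 w7=0 w6=1 w3=1 clk=1 w4=1 w8=1 w1=0 w9=0 w2=0
t8.Δ3 w0=1 w5=0 w7=0 w6=0 w3=1 clk=1 w4=1 w8=1 w1=0 w9=0 w2=0
t9.Δ0 w0=1 w5=0 w7=0 w6=0 w3=1 clk=1 w4=1 w8=1 w1=0 w9=0 w2=0
t9.Δ1 w0=1 w5=0 w7=0 w6=0 w3=1 clk=0 w4=1 w8=1 w1=0 w9=0 w2=0
t10.Δ0 w0=1 w5=0 w7=0 w6=0 w3=1 clk=0 w4=1 w8=1 w1=0 w9=0 w2=0
t10.Δ1 w0=1 w5=0 w7=0 w6=0 w3=1 clk=1 w4=1 w8=1 w1=0 w9=0 w2=0
t10.Δ2 w0=1 w5=0 w7=0 w6=0 w3=1 clk=1 w4=0 w8=1 w1=0 w9=0 w2=0
t10.Δ3 w0=0 w5=0 w7=0 w6=1 w3=1 clk=1 w4=0 w8=1 w1=0 w9=0 w2=0
t11.Δ0 w0=0 w5=0 w7=0 w6=1 w3=1 clk=1 w4=0 w8=1 w1=0 w9=0 w2=0
t11.Δ1 w0=0 w5=0 w7=0 w6=1 w3=1 clk=0 w4=0 w8=1 w1=0 w9=0 w2=0
t12.Δ0 w0=0 w5=0 w7=0 w6=1 w3=1 clk=0 w4=0 w8=1 w1=0 w9=0 w2=0
t12.Δ1 w0=0 w5=0 w7=0 w6=1 w3=1 clk=1 w4=0 w8=1 w1=0 w9=0 w2=0
t12.Δ2 w0=0 w5=0 w7=0 w6=1 w3=1 clk=1 w4=1 w8=1 w1=0 w9=0 w2=0
t12.Δ3 w0=1 w5=0 w7=0 w6=0 w3=1 clk=1 w4=1 w8=1 w1=0 w9=0 w2=0
t13.Δ0 w0=1 w5=0 w7=0 w6=0 w3=1 clk=1 w4=1 w8=1 w1=0 w9=0 w2=0
t13.Δ1 w0=1 w5=0 w7=0 w6=0 w3=1 clk=0 w4=1 w8=1 w1=0 w9=0 w2=0

3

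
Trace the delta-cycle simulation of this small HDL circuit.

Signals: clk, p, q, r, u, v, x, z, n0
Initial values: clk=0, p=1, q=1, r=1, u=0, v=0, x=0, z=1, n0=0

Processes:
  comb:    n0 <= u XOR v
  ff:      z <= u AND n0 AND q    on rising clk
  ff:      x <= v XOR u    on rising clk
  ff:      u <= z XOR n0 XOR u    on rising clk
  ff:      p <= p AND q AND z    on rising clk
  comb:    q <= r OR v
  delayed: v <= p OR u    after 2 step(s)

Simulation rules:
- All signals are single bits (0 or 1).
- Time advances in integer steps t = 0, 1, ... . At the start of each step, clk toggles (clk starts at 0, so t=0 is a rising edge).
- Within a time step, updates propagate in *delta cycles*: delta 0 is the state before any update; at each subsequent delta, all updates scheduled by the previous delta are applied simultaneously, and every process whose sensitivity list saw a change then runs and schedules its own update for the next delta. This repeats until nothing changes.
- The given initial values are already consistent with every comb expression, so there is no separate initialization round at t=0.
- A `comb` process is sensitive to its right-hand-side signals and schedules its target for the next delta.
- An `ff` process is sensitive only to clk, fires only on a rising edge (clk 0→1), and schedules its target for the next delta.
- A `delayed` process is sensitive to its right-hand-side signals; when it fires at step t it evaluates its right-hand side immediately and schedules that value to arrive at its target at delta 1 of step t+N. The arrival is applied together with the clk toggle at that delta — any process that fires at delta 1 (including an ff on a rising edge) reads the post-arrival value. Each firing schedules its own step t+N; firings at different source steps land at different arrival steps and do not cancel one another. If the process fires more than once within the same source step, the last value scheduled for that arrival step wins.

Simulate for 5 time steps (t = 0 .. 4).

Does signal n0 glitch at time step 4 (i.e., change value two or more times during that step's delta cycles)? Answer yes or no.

[bits: r,x,u,p,clk,n0,v,z,q]
t=0: Δ0=100100011 Δ1=100110011 Δ2=101110001 Δ3=101111001 | 3Δ
t=1: Δ0=101111001 Δ1=101101001 | 1Δ
t=2: Δ0=101101001 Δ1=101111101 Δ2=100010111 Δ3=100011111 | 3Δ
t=3: Δ0=100011111 Δ1=100001111 | 1Δ
t=4: Δ0=100001111 Δ1=100011011 Δ2=100010001 | 2Δ

no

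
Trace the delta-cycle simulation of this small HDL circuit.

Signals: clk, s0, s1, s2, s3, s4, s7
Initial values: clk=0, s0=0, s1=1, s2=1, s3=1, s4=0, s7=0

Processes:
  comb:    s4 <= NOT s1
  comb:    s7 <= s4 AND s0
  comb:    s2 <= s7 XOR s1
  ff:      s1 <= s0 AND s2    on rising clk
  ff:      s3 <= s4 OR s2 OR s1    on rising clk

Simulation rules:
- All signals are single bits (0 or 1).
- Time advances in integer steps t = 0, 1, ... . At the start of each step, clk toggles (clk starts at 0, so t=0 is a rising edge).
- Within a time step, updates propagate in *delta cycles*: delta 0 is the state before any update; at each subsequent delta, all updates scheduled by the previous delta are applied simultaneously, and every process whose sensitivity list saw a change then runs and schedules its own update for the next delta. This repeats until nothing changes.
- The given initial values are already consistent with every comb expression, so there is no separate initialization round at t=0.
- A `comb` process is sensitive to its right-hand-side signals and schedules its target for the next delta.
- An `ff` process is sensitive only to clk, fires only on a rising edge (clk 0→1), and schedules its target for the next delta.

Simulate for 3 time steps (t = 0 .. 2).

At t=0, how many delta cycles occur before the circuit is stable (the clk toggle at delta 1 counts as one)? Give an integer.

3

t=0 Δ0: clk=0 s1=1 s3=1 s7=0 s0=0 s2=1 s4=0
  Δ1: clk:0→1
  Δ2: s1:1→0
  Δ3: s2:1→0, s4:0→1
  (3Δ to stable)
t=1 Δ0: clk=1 s1=0 s3=1 s7=0 s0=0 s2=0 s4=1
  Δ1: clk:1→0
  (1Δ to stable)
t=2 Δ0: clk=0 s1=0 s3=1 s7=0 s0=0 s2=0 s4=1
  Δ1: clk:0→1
  (1Δ to stable)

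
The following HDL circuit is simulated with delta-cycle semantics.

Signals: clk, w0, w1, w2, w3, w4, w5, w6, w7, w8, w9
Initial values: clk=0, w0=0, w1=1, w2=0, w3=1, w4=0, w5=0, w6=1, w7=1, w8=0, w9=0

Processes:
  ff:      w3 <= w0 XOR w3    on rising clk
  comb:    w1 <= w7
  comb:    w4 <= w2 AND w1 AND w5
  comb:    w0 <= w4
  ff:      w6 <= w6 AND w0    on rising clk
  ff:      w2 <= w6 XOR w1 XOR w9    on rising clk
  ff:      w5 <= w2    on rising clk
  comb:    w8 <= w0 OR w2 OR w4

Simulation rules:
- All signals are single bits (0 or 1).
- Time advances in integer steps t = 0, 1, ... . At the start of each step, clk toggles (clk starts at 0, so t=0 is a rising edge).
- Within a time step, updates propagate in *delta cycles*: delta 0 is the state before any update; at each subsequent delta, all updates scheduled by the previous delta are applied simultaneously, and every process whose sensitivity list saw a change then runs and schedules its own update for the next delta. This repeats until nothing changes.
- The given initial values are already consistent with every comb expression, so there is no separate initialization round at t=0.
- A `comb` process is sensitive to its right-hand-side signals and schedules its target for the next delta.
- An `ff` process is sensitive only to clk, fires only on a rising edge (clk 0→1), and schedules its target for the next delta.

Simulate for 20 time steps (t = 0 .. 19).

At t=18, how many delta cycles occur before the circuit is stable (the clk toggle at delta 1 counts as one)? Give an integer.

t0.Δ0 w8=0 w3=1 w0=0 w4=0 w1=1 w7=1 w5=0 w6=1 clk=0 w2=0 w9=0
t0.Δ1 w8=0 w3=1 w0=0 w4=0 w1=1 w7=1 w5=0 w6=1 clk=1 w2=0 w9=0
t0.Δ2 w8=0 w3=1 w0=0 w4=0 w1=1 w7=1 w5=0 w6=0 clk=1 w2=0 w9=0
t1.Δ0 w8=0 w3=1 w0=0 w4=0 w1=1 w7=1 w5=0 w6=0 clk=1 w2=0 w9=0
t1.Δ1 w8=0 w3=1 w0=0 w4=0 w1=1 w7=1 w5=0 w6=0 clk=0 w2=0 w9=0
t2.Δ0 w8=0 w3=1 w0=0 w4=0 w1=1 w7=1 w5=0 w6=0 clk=0 w2=0 w9=0
t2.Δ1 w8=0 w3=1 w0=0 w4=0 w1=1 w7=1 w5=0 w6=0 clk=1 w2=0 w9=0
t2.Δ2 w8=0 w3=1 w0=0 w4=0 w1=1 w7=1 w5=0 w6=0 clk=1 w2=1 w9=0
t2.Δ3 w8=1 w3=1 w0=0 w4=0 w1=1 w7=1 w5=0 w6=0 clk=1 w2=1 w9=0
t3.Δ0 w8=1 w3=1 w0=0 w4=0 w1=1 w7=1 w5=0 w6=0 clk=1 w2=1 w9=0
t3.Δ1 w8=1 w3=1 w0=0 w4=0 w1=1 w7=1 w5=0 w6=0 clk=0 w2=1 w9=0
t4.Δ0 w8=1 w3=1 w0=0 w4=0 w1=1 w7=1 w5=0 w6=0 clk=0 w2=1 w9=0
t4.Δ1 w8=1 w3=1 w0=0 w4=0 w1=1 w7=1 w5=0 w6=0 clk=1 w2=1 w9=0
t4.Δ2 w8=1 w3=1 w0=0 w4=0 w1=1 w7=1 w5=1 w6=0 clk=1 w2=1 w9=0
t4.Δ3 w8=1 w3=1 w0=0 w4=1 w1=1 w7=1 w5=1 w6=0 clk=1 w2=1 w9=0
t4.Δ4 w8=1 w3=1 w0=1 w4=1 w1=1 w7=1 w5=1 w6=0 clk=1 w2=1 w9=0
t5.Δ0 w8=1 w3=1 w0=1 w4=1 w1=1 w7=1 w5=1 w6=0 clk=1 w2=1 w9=0
t5.Δ1 w8=1 w3=1 w0=1 w4=1 w1=1 w7=1 w5=1 w6=0 clk=0 w2=1 w9=0
t6.Δ0 w8=1 w3=1 w0=1 w4=1 w1=1 w7=1 w5=1 w6=0 clk=0 w2=1 w9=0
t6.Δ1 w8=1 w3=1 w0=1 w4=1 w1=1 w7=1 w5=1 w6=0 clk=1 w2=1 w9=0
t6.Δ2 w8=1 w3=0 w0=1 w4=1 w1=1 w7=1 w5=1 w6=0 clk=1 w2=1 w9=0
t7.Δ0 w8=1 w3=0 w0=1 w4=1 w1=1 w7=1 w5=1 w6=0 clk=1 w2=1 w9=0
t7.Δ1 w8=1 w3=0 w0=1 w4=1 w1=1 w7=1 w5=1 w6=0 clk=0 w2=1 w9=0
t8.Δ0 w8=1 w3=0 w0=1 w4=1 w1=1 w7=1 w5=1 w6=0 clk=0 w2=1 w9=0
t8.Δ1 w8=1 w3=0 w0=1 w4=1 w1=1 w7=1 w5=1 w6=0 clk=1 w2=1 w9=0
t8.Δ2 w8=1 w3=1 w0=1 w4=1 w1=1 w7=1 w5=1 w6=0 clk=1 w2=1 w9=0
t9.Δ0 w8=1 w3=1 w0=1 w4=1 w1=1 w7=1 w5=1 w6=0 clk=1 w2=1 w9=0
t9.Δ1 w8=1 w3=1 w0=1 w4=1 w1=1 w7=1 w5=1 w6=0 clk=0 w2=1 w9=0
t10.Δ0 w8=1 w3=1 w0=1 w4=1 w1=1 w7=1 w5=1 w6=0 clk=0 w2=1 w9=0
t10.Δ1 w8=1 w3=1 w0=1 w4=1 w1=1 w7=1 w5=1 w6=0 clk=1 w2=1 w9=0
t10.Δ2 w8=1 w3=0 w0=1 w4=1 w1=1 w7=1 w5=1 w6=0 clk=1 w2=1 w9=0
t11.Δ0 w8=1 w3=0 w0=1 w4=1 w1=1 w7=1 w5=1 w6=0 clk=1 w2=1 w9=0
t11.Δ1 w8=1 w3=0 w0=1 w4=1 w1=1 w7=1 w5=1 w6=0 clk=0 w2=1 w9=0
t12.Δ0 w8=1 w3=0 w0=1 w4=1 w1=1 w7=1 w5=1 w6=0 clk=0 w2=1 w9=0
t12.Δ1 w8=1 w3=0 w0=1 w4=1 w1=1 w7=1 w5=1 w6=0 clk=1 w2=1 w9=0
t12.Δ2 w8=1 w3=1 w0=1 w4=1 w1=1 w7=1 w5=1 w6=0 clk=1 w2=1 w9=0
t13.Δ0 w8=1 w3=1 w0=1 w4=1 w1=1 w7=1 w5=1 w6=0 clk=1 w2=1 w9=0
t13.Δ1 w8=1 w3=1 w0=1 w4=1 w1=1 w7=1 w5=1 w6=0 clk=0 w2=1 w9=0
t14.Δ0 w8=1 w3=1 w0=1 w4=1 w1=1 w7=1 w5=1 w6=0 clk=0 w2=1 w9=0
t14.Δ1 w8=1 w3=1 w0=1 w4=1 w1=1 w7=1 w5=1 w6=0 clk=1 w2=1 w9=0
t14.Δ2 w8=1 w3=0 w0=1 w4=1 w1=1 w7=1 w5=1 w6=0 clk=1 w2=1 w9=0
t15.Δ0 w8=1 w3=0 w0=1 w4=1 w1=1 w7=1 w5=1 w6=0 clk=1 w2=1 w9=0
t15.Δ1 w8=1 w3=0 w0=1 w4=1 w1=1 w7=1 w5=1 w6=0 clk=0 w2=1 w9=0
t16.Δ0 w8=1 w3=0 w0=1 w4=1 w1=1 w7=1 w5=1 w6=0 clk=0 w2=1 w9=0
t16.Δ1 w8=1 w3=0 w0=1 w4=1 w1=1 w7=1 w5=1 w6=0 clk=1 w2=1 w9=0
t16.Δ2 w8=1 w3=1 w0=1 w4=1 w1=1 w7=1 w5=1 w6=0 clk=1 w2=1 w9=0
t17.Δ0 w8=1 w3=1 w0=1 w4=1 w1=1 w7=1 w5=1 w6=0 clk=1 w2=1 w9=0
t17.Δ1 w8=1 w3=1 w0=1 w4=1 w1=1 w7=1 w5=1 w6=0 clk=0 w2=1 w9=0
t18.Δ0 w8=1 w3=1 w0=1 w4=1 w1=1 w7=1 w5=1 w6=0 clk=0 w2=1 w9=0
t18.Δ1 w8=1 w3=1 w0=1 w4=1 w1=1 w7=1 w5=1 w6=0 clk=1 w2=1 w9=0
t18.Δ2 w8=1 w3=0 w0=1 w4=1 w1=1 w7=1 w5=1 w6=0 clk=1 w2=1 w9=0
t19.Δ0 w8=1 w3=0 w0=1 w4=1 w1=1 w7=1 w5=1 w6=0 clk=1 w2=1 w9=0
t19.Δ1 w8=1 w3=0 w0=1 w4=1 w1=1 w7=1 w5=1 w6=0 clk=0 w2=1 w9=0

2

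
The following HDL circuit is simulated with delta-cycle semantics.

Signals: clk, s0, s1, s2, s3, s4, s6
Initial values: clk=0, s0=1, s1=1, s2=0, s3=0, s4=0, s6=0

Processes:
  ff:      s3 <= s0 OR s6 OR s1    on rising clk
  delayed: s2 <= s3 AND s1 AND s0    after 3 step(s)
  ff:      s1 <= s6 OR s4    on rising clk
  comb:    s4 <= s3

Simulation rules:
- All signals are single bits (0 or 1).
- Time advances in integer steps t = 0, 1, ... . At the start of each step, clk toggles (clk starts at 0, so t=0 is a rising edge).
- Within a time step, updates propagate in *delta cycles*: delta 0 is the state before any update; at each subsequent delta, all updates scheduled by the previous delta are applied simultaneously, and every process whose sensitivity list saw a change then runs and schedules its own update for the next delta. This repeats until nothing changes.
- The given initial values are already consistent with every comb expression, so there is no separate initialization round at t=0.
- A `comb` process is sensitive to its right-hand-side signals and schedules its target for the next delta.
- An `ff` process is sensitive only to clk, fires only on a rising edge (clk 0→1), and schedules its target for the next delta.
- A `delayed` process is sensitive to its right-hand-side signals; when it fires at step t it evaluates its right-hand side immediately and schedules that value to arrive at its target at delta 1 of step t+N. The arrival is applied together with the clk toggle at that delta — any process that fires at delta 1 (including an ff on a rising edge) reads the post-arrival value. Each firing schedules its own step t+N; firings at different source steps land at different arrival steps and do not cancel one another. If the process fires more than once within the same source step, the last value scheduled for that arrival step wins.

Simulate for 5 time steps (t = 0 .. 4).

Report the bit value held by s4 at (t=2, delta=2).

1

t0.Δ0 s3=0 s0=1 s4=0 s1=1 s2=0 clk=0 s6=0
t0.Δ1 s3=0 s0=1 s4=0 s1=1 s2=0 clk=1 s6=0
t0.Δ2 s3=1 s0=1 s4=0 s1=0 s2=0 clk=1 s6=0
t0.Δ3 s3=1 s0=1 s4=1 s1=0 s2=0 clk=1 s6=0
t1.Δ0 s3=1 s0=1 s4=1 s1=0 s2=0 clk=1 s6=0
t1.Δ1 s3=1 s0=1 s4=1 s1=0 s2=0 clk=0 s6=0
t2.Δ0 s3=1 s0=1 s4=1 s1=0 s2=0 clk=0 s6=0
t2.Δ1 s3=1 s0=1 s4=1 s1=0 s2=0 clk=1 s6=0
t2.Δ2 s3=1 s0=1 s4=1 s1=1 s2=0 clk=1 s6=0
t3.Δ0 s3=1 s0=1 s4=1 s1=1 s2=0 clk=1 s6=0
t3.Δ1 s3=1 s0=1 s4=1 s1=1 s2=0 clk=0 s6=0
t4.Δ0 s3=1 s0=1 s4=1 s1=1 s2=0 clk=0 s6=0
t4.Δ1 s3=1 s0=1 s4=1 s1=1 s2=0 clk=1 s6=0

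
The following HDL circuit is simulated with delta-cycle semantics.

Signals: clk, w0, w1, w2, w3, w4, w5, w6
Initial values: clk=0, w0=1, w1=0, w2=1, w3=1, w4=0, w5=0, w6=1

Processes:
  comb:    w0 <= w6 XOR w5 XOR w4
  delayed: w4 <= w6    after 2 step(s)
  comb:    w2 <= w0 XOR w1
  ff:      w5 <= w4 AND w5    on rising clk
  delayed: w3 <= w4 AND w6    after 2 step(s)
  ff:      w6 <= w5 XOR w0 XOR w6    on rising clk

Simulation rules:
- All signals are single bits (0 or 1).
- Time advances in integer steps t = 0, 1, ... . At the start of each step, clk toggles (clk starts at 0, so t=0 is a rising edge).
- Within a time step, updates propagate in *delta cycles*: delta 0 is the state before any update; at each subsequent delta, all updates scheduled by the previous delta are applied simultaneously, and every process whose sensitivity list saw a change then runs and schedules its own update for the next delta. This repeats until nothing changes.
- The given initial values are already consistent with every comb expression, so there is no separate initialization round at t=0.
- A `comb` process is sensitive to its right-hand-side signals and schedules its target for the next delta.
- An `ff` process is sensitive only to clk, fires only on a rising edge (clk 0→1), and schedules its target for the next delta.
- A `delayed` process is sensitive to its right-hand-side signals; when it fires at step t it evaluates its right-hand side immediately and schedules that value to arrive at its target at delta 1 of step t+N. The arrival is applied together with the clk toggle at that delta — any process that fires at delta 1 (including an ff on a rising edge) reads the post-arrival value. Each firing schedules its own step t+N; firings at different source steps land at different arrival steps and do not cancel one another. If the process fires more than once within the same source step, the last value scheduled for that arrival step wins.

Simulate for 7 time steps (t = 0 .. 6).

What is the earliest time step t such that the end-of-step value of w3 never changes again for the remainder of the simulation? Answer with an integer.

t=0 Δ0: w4=0 w0=1 w1=0 w2=1 clk=0 w5=0 w6=1 w3=1
  Δ1: clk:0→1
  Δ2: w6:1→0
  Δ3: w0:1→0
  Δ4: w2:1→0
  (4Δ to stable)
t=1 Δ0: w4=0 w0=0 w1=0 w2=0 clk=1 w5=0 w6=0 w3=1
  Δ1: clk:1→0
  (1Δ to stable)
t=2 Δ0: w4=0 w0=0 w1=0 w2=0 clk=0 w5=0 w6=0 w3=1
  Δ1: clk:0→1, w3:1→0
  (1Δ to stable)
t=3 Δ0: w4=0 w0=0 w1=0 w2=0 clk=1 w5=0 w6=0 w3=0
  Δ1: clk:1→0
  (1Δ to stable)
t=4 Δ0: w4=0 w0=0 w1=0 w2=0 clk=0 w5=0 w6=0 w3=0
  Δ1: clk:0→1
  (1Δ to stable)
t=5 Δ0: w4=0 w0=0 w1=0 w2=0 clk=1 w5=0 w6=0 w3=0
  Δ1: clk:1→0
  (1Δ to stable)
t=6 Δ0: w4=0 w0=0 w1=0 w2=0 clk=0 w5=0 w6=0 w3=0
  Δ1: clk:0→1
  (1Δ to stable)

2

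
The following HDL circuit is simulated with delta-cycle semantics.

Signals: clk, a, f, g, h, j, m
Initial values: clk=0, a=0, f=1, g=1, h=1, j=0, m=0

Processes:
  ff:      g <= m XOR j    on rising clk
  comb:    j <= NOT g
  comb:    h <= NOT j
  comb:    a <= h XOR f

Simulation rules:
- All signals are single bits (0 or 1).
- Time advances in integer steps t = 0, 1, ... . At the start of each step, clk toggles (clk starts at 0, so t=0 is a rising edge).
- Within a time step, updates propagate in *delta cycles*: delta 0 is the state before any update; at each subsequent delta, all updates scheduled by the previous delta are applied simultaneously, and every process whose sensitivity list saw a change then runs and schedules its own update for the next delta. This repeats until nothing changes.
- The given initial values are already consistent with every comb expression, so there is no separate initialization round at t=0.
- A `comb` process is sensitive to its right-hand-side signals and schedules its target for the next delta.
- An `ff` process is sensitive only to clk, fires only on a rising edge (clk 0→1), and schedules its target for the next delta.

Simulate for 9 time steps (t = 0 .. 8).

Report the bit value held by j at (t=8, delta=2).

0

t=0 Δ0: j=0 f=1 h=1 g=1 clk=0 m=0 a=0
  Δ1: clk:0→1
  Δ2: g:1→0
  Δ3: j:0→1
  Δ4: h:1→0
  Δ5: a:0→1
  (5Δ to stable)
t=1 Δ0: j=1 f=1 h=0 g=0 clk=1 m=0 a=1
  Δ1: clk:1→0
  (1Δ to stable)
t=2 Δ0: j=1 f=1 h=0 g=0 clk=0 m=0 a=1
  Δ1: clk:0→1
  Δ2: g:0→1
  Δ3: j:1→0
  Δ4: h:0→1
  Δ5: a:1→0
  (5Δ to stable)
t=3 Δ0: j=0 f=1 h=1 g=1 clk=1 m=0 a=0
  Δ1: clk:1→0
  (1Δ to stable)
t=4 Δ0: j=0 f=1 h=1 g=1 clk=0 m=0 a=0
  Δ1: clk:0→1
  Δ2: g:1→0
  Δ3: j:0→1
  Δ4: h:1→0
  Δ5: a:0→1
  (5Δ to stable)
t=5 Δ0: j=1 f=1 h=0 g=0 clk=1 m=0 a=1
  Δ1: clk:1→0
  (1Δ to stable)
t=6 Δ0: j=1 f=1 h=0 g=0 clk=0 m=0 a=1
  Δ1: clk:0→1
  Δ2: g:0→1
  Δ3: j:1→0
  Δ4: h:0→1
  Δ5: a:1→0
  (5Δ to stable)
t=7 Δ0: j=0 f=1 h=1 g=1 clk=1 m=0 a=0
  Δ1: clk:1→0
  (1Δ to stable)
t=8 Δ0: j=0 f=1 h=1 g=1 clk=0 m=0 a=0
  Δ1: clk:0→1
  Δ2: g:1→0
  Δ3: j:0→1
  Δ4: h:1→0
  Δ5: a:0→1
  (5Δ to stable)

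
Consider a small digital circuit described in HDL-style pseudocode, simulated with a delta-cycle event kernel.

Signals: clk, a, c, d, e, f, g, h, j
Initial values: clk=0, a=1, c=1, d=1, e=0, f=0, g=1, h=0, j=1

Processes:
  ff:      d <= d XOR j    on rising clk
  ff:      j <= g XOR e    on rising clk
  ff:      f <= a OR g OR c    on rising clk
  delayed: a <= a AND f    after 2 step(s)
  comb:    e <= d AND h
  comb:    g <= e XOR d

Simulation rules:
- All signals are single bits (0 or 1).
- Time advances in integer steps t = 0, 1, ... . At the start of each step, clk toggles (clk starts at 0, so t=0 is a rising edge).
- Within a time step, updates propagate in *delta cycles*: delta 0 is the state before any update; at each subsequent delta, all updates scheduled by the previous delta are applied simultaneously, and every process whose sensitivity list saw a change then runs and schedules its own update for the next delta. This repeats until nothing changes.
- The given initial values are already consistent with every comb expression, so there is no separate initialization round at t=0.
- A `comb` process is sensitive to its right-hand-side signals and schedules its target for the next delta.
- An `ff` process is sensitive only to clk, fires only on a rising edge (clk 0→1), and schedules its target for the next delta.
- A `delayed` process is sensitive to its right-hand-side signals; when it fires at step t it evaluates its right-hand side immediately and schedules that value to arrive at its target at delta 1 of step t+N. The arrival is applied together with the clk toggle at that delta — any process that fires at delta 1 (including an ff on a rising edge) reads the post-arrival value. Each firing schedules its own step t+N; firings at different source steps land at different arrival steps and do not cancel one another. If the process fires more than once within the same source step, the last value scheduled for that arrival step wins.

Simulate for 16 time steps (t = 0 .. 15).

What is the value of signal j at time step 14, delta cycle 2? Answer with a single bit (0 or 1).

0

t0.Δ0 d=1 g=1 e=0 a=1 h=0 c=1 j=1 f=0 clk=0
t0.Δ1 d=1 g=1 e=0 a=1 h=0 c=1 j=1 f=0 clk=1
t0.Δ2 d=0 g=1 e=0 a=1 h=0 c=1 j=1 f=1 clk=1
t0.Δ3 d=0 g=0 e=0 a=1 h=0 c=1 j=1 f=1 clk=1
t1.Δ0 d=0 g=0 e=0 a=1 h=0 c=1 j=1 f=1 clk=1
t1.Δ1 d=0 g=0 e=0 a=1 h=0 c=1 j=1 f=1 clk=0
t2.Δ0 d=0 g=0 e=0 a=1 h=0 c=1 j=1 f=1 clk=0
t2.Δ1 d=0 g=0 e=0 a=1 h=0 c=1 j=1 f=1 clk=1
t2.Δ2 d=1 g=0 e=0 a=1 h=0 c=1 j=0 f=1 clk=1
t2.Δ3 d=1 g=1 e=0 a=1 h=0 c=1 j=0 f=1 clk=1
t3.Δ0 d=1 g=1 e=0 a=1 h=0 c=1 j=0 f=1 clk=1
t3.Δ1 d=1 g=1 e=0 a=1 h=0 c=1 j=0 f=1 clk=0
t4.Δ0 d=1 g=1 e=0 a=1 h=0 c=1 j=0 f=1 clk=0
t4.Δ1 d=1 g=1 e=0 a=1 h=0 c=1 j=0 f=1 clk=1
t4.Δ2 d=1 g=1 e=0 a=1 h=0 c=1 j=1 f=1 clk=1
t5.Δ0 d=1 g=1 e=0 a=1 h=0 c=1 j=1 f=1 clk=1
t5.Δ1 d=1 g=1 e=0 a=1 h=0 c=1 j=1 f=1 clk=0
t6.Δ0 d=1 g=1 e=0 a=1 h=0 c=1 j=1 f=1 clk=0
t6.Δ1 d=1 g=1 e=0 a=1 h=0 c=1 j=1 f=1 clk=1
t6.Δ2 d=0 g=1 e=0 a=1 h=0 c=1 j=1 f=1 clk=1
t6.Δ3 d=0 g=0 e=0 a=1 h=0 c=1 j=1 f=1 clk=1
t7.Δ0 d=0 g=0 e=0 a=1 h=0 c=1 j=1 f=1 clk=1
t7.Δ1 d=0 g=0 e=0 a=1 h=0 c=1 j=1 f=1 clk=0
t8.Δ0 d=0 g=0 e=0 a=1 h=0 c=1 j=1 f=1 clk=0
t8.Δ1 d=0 g=0 e=0 a=1 h=0 c=1 j=1 f=1 clk=1
t8.Δ2 d=1 g=0 e=0 a=1 h=0 c=1 j=0 f=1 clk=1
t8.Δ3 d=1 g=1 e=0 a=1 h=0 c=1 j=0 f=1 clk=1
t9.Δ0 d=1 g=1 e=0 a=1 h=0 c=1 j=0 f=1 clk=1
t9.Δ1 d=1 g=1 e=0 a=1 h=0 c=1 j=0 f=1 clk=0
t10.Δ0 d=1 g=1 e=0 a=1 h=0 c=1 j=0 f=1 clk=0
t10.Δ1 d=1 g=1 e=0 a=1 h=0 c=1 j=0 f=1 clk=1
t10.Δ2 d=1 g=1 e=0 a=1 h=0 c=1 j=1 f=1 clk=1
t11.Δ0 d=1 g=1 e=0 a=1 h=0 c=1 j=1 f=1 clk=1
t11.Δ1 d=1 g=1 e=0 a=1 h=0 c=1 j=1 f=1 clk=0
t12.Δ0 d=1 g=1 e=0 a=1 h=0 c=1 j=1 f=1 clk=0
t12.Δ1 d=1 g=1 e=0 a=1 h=0 c=1 j=1 f=1 clk=1
t12.Δ2 d=0 g=1 e=0 a=1 h=0 c=1 j=1 f=1 clk=1
t12.Δ3 d=0 g=0 e=0 a=1 h=0 c=1 j=1 f=1 clk=1
t13.Δ0 d=0 g=0 e=0 a=1 h=0 c=1 j=1 f=1 clk=1
t13.Δ1 d=0 g=0 e=0 a=1 h=0 c=1 j=1 f=1 clk=0
t14.Δ0 d=0 g=0 e=0 a=1 h=0 c=1 j=1 f=1 clk=0
t14.Δ1 d=0 g=0 e=0 a=1 h=0 c=1 j=1 f=1 clk=1
t14.Δ2 d=1 g=0 e=0 a=1 h=0 c=1 j=0 f=1 clk=1
t14.Δ3 d=1 g=1 e=0 a=1 h=0 c=1 j=0 f=1 clk=1
t15.Δ0 d=1 g=1 e=0 a=1 h=0 c=1 j=0 f=1 clk=1
t15.Δ1 d=1 g=1 e=0 a=1 h=0 c=1 j=0 f=1 clk=0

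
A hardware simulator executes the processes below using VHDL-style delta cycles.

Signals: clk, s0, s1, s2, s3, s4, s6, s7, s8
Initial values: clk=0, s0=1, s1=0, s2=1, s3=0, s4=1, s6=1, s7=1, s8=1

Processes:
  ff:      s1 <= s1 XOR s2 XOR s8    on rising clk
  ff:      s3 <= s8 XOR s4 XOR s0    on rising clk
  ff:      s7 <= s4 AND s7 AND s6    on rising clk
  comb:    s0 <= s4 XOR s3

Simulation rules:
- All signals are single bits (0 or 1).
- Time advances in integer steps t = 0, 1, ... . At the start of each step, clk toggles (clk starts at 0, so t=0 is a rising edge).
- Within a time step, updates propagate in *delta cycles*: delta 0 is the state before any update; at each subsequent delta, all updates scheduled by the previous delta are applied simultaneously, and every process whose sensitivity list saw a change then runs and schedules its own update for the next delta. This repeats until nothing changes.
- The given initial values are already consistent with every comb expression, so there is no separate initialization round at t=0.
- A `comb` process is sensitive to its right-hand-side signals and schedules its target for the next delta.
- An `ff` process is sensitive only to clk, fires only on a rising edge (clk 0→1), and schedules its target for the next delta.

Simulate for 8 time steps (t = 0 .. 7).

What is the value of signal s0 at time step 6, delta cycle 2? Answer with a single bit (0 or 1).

t0.Δ0 s4=1 s7=1 clk=0 s6=1 s0=1 s1=0 s2=1 s3=0 s8=1
t0.Δ1 s4=1 s7=1 clk=1 s6=1 s0=1 s1=0 s2=1 s3=0 s8=1
t0.Δ2 s4=1 s7=1 clk=1 s6=1 s0=1 s1=0 s2=1 s3=1 s8=1
t0.Δ3 s4=1 s7=1 clk=1 s6=1 s0=0 s1=0 s2=1 s3=1 s8=1
t1.Δ0 s4=1 s7=1 clk=1 s6=1 s0=0 s1=0 s2=1 s3=1 s8=1
t1.Δ1 s4=1 s7=1 clk=0 s6=1 s0=0 s1=0 s2=1 s3=1 s8=1
t2.Δ0 s4=1 s7=1 clk=0 s6=1 s0=0 s1=0 s2=1 s3=1 s8=1
t2.Δ1 s4=1 s7=1 clk=1 s6=1 s0=0 s1=0 s2=1 s3=1 s8=1
t2.Δ2 s4=1 s7=1 clk=1 s6=1 s0=0 s1=0 s2=1 s3=0 s8=1
t2.Δ3 s4=1 s7=1 clk=1 s6=1 s0=1 s1=0 s2=1 s3=0 s8=1
t3.Δ0 s4=1 s7=1 clk=1 s6=1 s0=1 s1=0 s2=1 s3=0 s8=1
t3.Δ1 s4=1 s7=1 clk=0 s6=1 s0=1 s1=0 s2=1 s3=0 s8=1
t4.Δ0 s4=1 s7=1 clk=0 s6=1 s0=1 s1=0 s2=1 s3=0 s8=1
t4.Δ1 s4=1 s7=1 clk=1 s6=1 s0=1 s1=0 s2=1 s3=0 s8=1
t4.Δ2 s4=1 s7=1 clk=1 s6=1 s0=1 s1=0 s2=1 s3=1 s8=1
t4.Δ3 s4=1 s7=1 clk=1 s6=1 s0=0 s1=0 s2=1 s3=1 s8=1
t5.Δ0 s4=1 s7=1 clk=1 s6=1 s0=0 s1=0 s2=1 s3=1 s8=1
t5.Δ1 s4=1 s7=1 clk=0 s6=1 s0=0 s1=0 s2=1 s3=1 s8=1
t6.Δ0 s4=1 s7=1 clk=0 s6=1 s0=0 s1=0 s2=1 s3=1 s8=1
t6.Δ1 s4=1 s7=1 clk=1 s6=1 s0=0 s1=0 s2=1 s3=1 s8=1
t6.Δ2 s4=1 s7=1 clk=1 s6=1 s0=0 s1=0 s2=1 s3=0 s8=1
t6.Δ3 s4=1 s7=1 clk=1 s6=1 s0=1 s1=0 s2=1 s3=0 s8=1
t7.Δ0 s4=1 s7=1 clk=1 s6=1 s0=1 s1=0 s2=1 s3=0 s8=1
t7.Δ1 s4=1 s7=1 clk=0 s6=1 s0=1 s1=0 s2=1 s3=0 s8=1

0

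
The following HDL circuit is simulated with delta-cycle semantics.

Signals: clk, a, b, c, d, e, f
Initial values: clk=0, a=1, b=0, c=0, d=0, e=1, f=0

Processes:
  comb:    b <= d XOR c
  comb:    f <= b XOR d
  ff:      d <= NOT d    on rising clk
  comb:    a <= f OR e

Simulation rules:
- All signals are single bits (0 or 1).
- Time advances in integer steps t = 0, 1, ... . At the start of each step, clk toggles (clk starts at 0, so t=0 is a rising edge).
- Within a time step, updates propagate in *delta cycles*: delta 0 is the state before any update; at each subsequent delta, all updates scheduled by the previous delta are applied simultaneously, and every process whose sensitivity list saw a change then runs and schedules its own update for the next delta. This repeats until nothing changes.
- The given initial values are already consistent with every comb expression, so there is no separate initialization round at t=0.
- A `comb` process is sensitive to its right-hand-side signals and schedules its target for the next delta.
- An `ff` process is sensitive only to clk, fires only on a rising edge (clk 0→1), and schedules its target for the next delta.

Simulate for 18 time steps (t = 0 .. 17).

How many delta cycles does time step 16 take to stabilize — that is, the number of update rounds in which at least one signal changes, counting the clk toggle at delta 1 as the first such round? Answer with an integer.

4

[bits: e,clk,c,a,b,f,d]
t=0: Δ0=1001000 Δ1=1101000 Δ2=1101001 Δ3=1101111 Δ4=1101101 | 4Δ
t=1: Δ0=1101101 Δ1=1001101 | 1Δ
t=2: Δ0=1001101 Δ1=1101101 Δ2=1101100 Δ3=1101010 Δ4=1101000 | 4Δ
t=3: Δ0=1101000 Δ1=1001000 | 1Δ
t=4: Δ0=1001000 Δ1=1101000 Δ2=1101001 Δ3=1101111 Δ4=1101101 | 4Δ
t=5: Δ0=1101101 Δ1=1001101 | 1Δ
t=6: Δ0=1001101 Δ1=1101101 Δ2=1101100 Δ3=1101010 Δ4=1101000 | 4Δ
t=7: Δ0=1101000 Δ1=1001000 | 1Δ
t=8: Δ0=1001000 Δ1=1101000 Δ2=1101001 Δ3=1101111 Δ4=1101101 | 4Δ
t=9: Δ0=1101101 Δ1=1001101 | 1Δ
t=10: Δ0=1001101 Δ1=1101101 Δ2=1101100 Δ3=1101010 Δ4=1101000 | 4Δ
t=11: Δ0=1101000 Δ1=1001000 | 1Δ
t=12: Δ0=1001000 Δ1=1101000 Δ2=1101001 Δ3=1101111 Δ4=1101101 | 4Δ
t=13: Δ0=1101101 Δ1=1001101 | 1Δ
t=14: Δ0=1001101 Δ1=1101101 Δ2=1101100 Δ3=1101010 Δ4=1101000 | 4Δ
t=15: Δ0=1101000 Δ1=1001000 | 1Δ
t=16: Δ0=1001000 Δ1=1101000 Δ2=1101001 Δ3=1101111 Δ4=1101101 | 4Δ
t=17: Δ0=1101101 Δ1=1001101 | 1Δ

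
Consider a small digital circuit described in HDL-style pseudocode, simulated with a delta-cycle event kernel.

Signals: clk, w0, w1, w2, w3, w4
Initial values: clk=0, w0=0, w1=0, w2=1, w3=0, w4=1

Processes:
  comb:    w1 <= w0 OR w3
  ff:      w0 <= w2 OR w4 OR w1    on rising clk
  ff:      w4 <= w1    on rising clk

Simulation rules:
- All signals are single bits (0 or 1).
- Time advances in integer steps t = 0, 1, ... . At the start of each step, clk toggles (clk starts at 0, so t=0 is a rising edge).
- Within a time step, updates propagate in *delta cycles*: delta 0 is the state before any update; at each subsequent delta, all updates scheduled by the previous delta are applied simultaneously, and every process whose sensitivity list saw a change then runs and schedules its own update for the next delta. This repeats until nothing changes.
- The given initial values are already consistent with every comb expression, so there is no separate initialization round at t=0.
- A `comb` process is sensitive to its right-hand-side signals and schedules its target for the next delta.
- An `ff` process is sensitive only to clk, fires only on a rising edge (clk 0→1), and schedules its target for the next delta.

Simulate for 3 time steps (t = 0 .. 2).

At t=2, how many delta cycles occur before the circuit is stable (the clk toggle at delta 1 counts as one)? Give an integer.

2

t0.Δ0 w2=1 clk=0 w0=0 w3=0 w1=0 w4=1
t0.Δ1 w2=1 clk=1 w0=0 w3=0 w1=0 w4=1
t0.Δ2 w2=1 clk=1 w0=1 w3=0 w1=0 w4=0
t0.Δ3 w2=1 clk=1 w0=1 w3=0 w1=1 w4=0
t1.Δ0 w2=1 clk=1 w0=1 w3=0 w1=1 w4=0
t1.Δ1 w2=1 clk=0 w0=1 w3=0 w1=1 w4=0
t2.Δ0 w2=1 clk=0 w0=1 w3=0 w1=1 w4=0
t2.Δ1 w2=1 clk=1 w0=1 w3=0 w1=1 w4=0
t2.Δ2 w2=1 clk=1 w0=1 w3=0 w1=1 w4=1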